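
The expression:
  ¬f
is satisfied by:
  {f: False}


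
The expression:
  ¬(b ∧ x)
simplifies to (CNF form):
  ¬b ∨ ¬x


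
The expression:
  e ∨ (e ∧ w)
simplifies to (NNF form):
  e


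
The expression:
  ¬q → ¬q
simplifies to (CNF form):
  True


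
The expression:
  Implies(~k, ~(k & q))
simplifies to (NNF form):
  True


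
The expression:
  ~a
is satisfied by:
  {a: False}


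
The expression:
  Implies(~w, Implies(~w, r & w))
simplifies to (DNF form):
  w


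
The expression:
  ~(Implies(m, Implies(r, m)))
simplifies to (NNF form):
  False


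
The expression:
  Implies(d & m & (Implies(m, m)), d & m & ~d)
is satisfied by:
  {m: False, d: False}
  {d: True, m: False}
  {m: True, d: False}


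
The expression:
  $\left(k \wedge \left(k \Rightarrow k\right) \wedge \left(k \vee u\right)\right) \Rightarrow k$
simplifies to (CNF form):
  $\text{True}$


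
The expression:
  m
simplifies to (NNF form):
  m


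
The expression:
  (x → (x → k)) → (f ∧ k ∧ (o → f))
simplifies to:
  (f ∧ k) ∨ (x ∧ ¬k)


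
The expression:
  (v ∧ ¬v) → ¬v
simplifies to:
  True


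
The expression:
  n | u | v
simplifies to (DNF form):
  n | u | v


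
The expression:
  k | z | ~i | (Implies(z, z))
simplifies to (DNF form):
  True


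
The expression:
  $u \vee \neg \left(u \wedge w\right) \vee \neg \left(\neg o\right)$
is always true.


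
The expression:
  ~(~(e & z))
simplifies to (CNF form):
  e & z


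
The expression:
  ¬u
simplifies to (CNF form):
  ¬u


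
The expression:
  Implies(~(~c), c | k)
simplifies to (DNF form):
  True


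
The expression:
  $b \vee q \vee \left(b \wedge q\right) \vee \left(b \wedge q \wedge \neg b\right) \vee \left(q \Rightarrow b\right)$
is always true.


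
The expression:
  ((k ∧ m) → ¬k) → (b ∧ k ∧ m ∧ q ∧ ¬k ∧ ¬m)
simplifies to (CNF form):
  k ∧ m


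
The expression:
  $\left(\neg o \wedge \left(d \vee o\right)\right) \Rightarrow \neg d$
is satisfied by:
  {o: True, d: False}
  {d: False, o: False}
  {d: True, o: True}


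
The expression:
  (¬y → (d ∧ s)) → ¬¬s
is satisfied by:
  {s: True, y: False}
  {y: False, s: False}
  {y: True, s: True}


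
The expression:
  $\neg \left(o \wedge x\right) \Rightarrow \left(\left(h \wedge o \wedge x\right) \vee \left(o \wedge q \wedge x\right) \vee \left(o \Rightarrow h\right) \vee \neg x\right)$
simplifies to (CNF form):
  $\text{True}$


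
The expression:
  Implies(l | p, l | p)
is always true.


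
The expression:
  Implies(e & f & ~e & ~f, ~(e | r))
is always true.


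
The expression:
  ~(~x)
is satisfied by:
  {x: True}


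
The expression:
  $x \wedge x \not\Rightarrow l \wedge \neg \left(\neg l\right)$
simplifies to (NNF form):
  $\text{False}$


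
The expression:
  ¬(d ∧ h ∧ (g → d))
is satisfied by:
  {h: False, d: False}
  {d: True, h: False}
  {h: True, d: False}


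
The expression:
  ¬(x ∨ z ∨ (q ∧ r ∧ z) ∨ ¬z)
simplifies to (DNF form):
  False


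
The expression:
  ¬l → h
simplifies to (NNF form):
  h ∨ l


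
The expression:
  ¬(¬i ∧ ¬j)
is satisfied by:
  {i: True, j: True}
  {i: True, j: False}
  {j: True, i: False}


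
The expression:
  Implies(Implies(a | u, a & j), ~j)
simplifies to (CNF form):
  (u | ~j) & (~a | ~j)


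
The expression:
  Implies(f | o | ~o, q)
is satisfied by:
  {q: True}


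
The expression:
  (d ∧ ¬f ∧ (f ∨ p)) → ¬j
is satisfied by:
  {f: True, p: False, d: False, j: False}
  {j: False, p: False, f: False, d: False}
  {j: True, f: True, p: False, d: False}
  {j: True, p: False, f: False, d: False}
  {d: True, f: True, j: False, p: False}
  {d: True, j: False, p: False, f: False}
  {d: True, j: True, f: True, p: False}
  {d: True, j: True, p: False, f: False}
  {f: True, p: True, d: False, j: False}
  {p: True, d: False, f: False, j: False}
  {j: True, p: True, f: True, d: False}
  {j: True, p: True, d: False, f: False}
  {f: True, p: True, d: True, j: False}
  {p: True, d: True, j: False, f: False}
  {j: True, p: True, d: True, f: True}


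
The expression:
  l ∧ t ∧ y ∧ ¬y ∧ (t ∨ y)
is never true.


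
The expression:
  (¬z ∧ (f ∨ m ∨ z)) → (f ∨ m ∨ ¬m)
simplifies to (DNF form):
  True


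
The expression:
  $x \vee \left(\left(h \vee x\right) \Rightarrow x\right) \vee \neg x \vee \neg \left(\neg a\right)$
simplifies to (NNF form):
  $\text{True}$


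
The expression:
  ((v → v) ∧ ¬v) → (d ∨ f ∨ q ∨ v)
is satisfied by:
  {d: True, q: True, v: True, f: True}
  {d: True, q: True, v: True, f: False}
  {d: True, q: True, f: True, v: False}
  {d: True, q: True, f: False, v: False}
  {d: True, v: True, f: True, q: False}
  {d: True, v: True, f: False, q: False}
  {d: True, v: False, f: True, q: False}
  {d: True, v: False, f: False, q: False}
  {q: True, v: True, f: True, d: False}
  {q: True, v: True, f: False, d: False}
  {q: True, f: True, v: False, d: False}
  {q: True, f: False, v: False, d: False}
  {v: True, f: True, q: False, d: False}
  {v: True, q: False, f: False, d: False}
  {f: True, q: False, v: False, d: False}


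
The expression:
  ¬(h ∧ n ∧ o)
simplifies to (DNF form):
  ¬h ∨ ¬n ∨ ¬o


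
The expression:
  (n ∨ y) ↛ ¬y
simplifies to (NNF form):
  y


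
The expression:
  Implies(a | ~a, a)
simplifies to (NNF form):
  a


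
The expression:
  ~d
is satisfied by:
  {d: False}


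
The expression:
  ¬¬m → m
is always true.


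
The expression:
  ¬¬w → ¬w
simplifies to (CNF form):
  ¬w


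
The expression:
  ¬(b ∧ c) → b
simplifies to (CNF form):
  b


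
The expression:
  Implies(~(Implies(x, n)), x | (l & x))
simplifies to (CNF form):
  True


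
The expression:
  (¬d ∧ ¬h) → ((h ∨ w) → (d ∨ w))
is always true.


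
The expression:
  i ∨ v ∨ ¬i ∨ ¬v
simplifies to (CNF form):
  True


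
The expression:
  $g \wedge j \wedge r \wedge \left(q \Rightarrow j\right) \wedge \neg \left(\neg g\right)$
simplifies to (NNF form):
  $g \wedge j \wedge r$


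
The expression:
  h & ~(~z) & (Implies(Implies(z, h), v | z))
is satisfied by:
  {h: True, z: True}


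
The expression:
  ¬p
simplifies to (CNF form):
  ¬p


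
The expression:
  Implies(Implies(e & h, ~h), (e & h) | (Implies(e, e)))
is always true.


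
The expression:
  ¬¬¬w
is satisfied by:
  {w: False}


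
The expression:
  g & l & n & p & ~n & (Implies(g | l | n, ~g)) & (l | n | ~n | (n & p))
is never true.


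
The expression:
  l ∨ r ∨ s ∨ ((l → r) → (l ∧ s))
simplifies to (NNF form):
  l ∨ r ∨ s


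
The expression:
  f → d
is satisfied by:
  {d: True, f: False}
  {f: False, d: False}
  {f: True, d: True}


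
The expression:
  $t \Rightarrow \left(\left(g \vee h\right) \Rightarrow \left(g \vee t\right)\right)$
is always true.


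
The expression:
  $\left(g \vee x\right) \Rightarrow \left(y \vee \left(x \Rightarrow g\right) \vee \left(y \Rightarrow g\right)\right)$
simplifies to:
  $\text{True}$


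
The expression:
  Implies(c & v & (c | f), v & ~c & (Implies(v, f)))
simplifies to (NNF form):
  ~c | ~v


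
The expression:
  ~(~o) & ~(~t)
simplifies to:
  o & t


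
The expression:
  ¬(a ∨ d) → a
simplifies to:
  a ∨ d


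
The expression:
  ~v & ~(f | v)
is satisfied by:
  {v: False, f: False}


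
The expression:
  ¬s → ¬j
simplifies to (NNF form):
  s ∨ ¬j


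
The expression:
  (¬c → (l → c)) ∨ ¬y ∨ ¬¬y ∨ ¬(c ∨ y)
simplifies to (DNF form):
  True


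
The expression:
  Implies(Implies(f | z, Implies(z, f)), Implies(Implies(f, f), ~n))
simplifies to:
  ~n | (z & ~f)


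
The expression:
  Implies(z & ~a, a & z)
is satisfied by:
  {a: True, z: False}
  {z: False, a: False}
  {z: True, a: True}


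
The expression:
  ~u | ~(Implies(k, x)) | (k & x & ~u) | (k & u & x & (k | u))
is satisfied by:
  {k: True, u: False}
  {u: False, k: False}
  {u: True, k: True}


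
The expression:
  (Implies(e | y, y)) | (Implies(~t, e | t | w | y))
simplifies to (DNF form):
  True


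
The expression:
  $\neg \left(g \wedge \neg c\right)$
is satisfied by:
  {c: True, g: False}
  {g: False, c: False}
  {g: True, c: True}


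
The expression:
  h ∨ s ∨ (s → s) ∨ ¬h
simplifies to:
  True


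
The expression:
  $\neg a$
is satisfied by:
  {a: False}


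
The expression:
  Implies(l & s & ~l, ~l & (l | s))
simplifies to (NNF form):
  True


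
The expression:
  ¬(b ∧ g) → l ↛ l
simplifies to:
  b ∧ g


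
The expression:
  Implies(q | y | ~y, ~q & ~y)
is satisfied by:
  {q: False, y: False}


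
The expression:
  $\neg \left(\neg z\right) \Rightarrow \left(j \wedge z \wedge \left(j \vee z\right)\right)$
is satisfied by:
  {j: True, z: False}
  {z: False, j: False}
  {z: True, j: True}


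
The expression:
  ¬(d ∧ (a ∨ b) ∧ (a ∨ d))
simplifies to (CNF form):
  (¬a ∨ ¬d) ∧ (¬b ∨ ¬d)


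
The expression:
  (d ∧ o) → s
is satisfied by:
  {s: True, o: False, d: False}
  {s: False, o: False, d: False}
  {d: True, s: True, o: False}
  {d: True, s: False, o: False}
  {o: True, s: True, d: False}
  {o: True, s: False, d: False}
  {o: True, d: True, s: True}


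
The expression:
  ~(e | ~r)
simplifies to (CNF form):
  r & ~e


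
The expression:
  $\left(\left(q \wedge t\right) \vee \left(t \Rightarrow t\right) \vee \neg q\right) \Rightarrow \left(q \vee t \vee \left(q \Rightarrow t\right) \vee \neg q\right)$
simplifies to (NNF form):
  $\text{True}$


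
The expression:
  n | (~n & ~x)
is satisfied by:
  {n: True, x: False}
  {x: False, n: False}
  {x: True, n: True}


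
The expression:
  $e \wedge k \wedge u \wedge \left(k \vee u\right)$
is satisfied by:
  {e: True, u: True, k: True}


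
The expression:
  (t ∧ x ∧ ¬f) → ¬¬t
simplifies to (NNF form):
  True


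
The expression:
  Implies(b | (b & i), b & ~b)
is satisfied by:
  {b: False}


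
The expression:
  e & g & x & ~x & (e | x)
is never true.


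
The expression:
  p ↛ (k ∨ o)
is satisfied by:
  {p: True, o: False, k: False}


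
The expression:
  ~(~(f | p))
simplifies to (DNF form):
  f | p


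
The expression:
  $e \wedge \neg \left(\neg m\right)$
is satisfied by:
  {m: True, e: True}


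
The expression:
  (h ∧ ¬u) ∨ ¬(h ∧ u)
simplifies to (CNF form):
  ¬h ∨ ¬u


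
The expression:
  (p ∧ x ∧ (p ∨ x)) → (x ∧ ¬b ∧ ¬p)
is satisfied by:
  {p: False, x: False}
  {x: True, p: False}
  {p: True, x: False}


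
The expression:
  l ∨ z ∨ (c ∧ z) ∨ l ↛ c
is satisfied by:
  {z: True, l: True}
  {z: True, l: False}
  {l: True, z: False}


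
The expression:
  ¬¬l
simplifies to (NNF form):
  l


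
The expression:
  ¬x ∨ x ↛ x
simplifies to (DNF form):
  ¬x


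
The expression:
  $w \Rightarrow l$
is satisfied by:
  {l: True, w: False}
  {w: False, l: False}
  {w: True, l: True}


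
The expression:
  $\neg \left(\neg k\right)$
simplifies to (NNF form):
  $k$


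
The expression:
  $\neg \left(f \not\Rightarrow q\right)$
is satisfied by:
  {q: True, f: False}
  {f: False, q: False}
  {f: True, q: True}


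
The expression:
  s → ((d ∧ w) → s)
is always true.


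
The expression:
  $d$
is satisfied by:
  {d: True}


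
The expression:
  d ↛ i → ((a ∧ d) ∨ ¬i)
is always true.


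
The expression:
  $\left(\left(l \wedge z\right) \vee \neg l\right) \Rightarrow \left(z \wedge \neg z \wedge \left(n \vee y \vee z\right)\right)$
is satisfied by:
  {l: True, z: False}


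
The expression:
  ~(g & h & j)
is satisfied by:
  {h: False, g: False, j: False}
  {j: True, h: False, g: False}
  {g: True, h: False, j: False}
  {j: True, g: True, h: False}
  {h: True, j: False, g: False}
  {j: True, h: True, g: False}
  {g: True, h: True, j: False}


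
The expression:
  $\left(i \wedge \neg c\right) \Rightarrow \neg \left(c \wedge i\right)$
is always true.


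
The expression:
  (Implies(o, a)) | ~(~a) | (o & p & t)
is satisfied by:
  {a: True, p: True, t: True, o: False}
  {a: True, p: True, t: False, o: False}
  {a: True, t: True, p: False, o: False}
  {a: True, t: False, p: False, o: False}
  {p: True, t: True, a: False, o: False}
  {p: True, a: False, t: False, o: False}
  {p: False, t: True, a: False, o: False}
  {p: False, a: False, t: False, o: False}
  {a: True, o: True, p: True, t: True}
  {a: True, o: True, p: True, t: False}
  {a: True, o: True, t: True, p: False}
  {a: True, o: True, t: False, p: False}
  {o: True, p: True, t: True, a: False}


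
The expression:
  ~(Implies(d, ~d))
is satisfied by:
  {d: True}


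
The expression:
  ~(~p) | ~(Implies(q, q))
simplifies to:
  p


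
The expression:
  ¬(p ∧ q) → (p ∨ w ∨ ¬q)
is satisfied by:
  {p: True, w: True, q: False}
  {p: True, w: False, q: False}
  {w: True, p: False, q: False}
  {p: False, w: False, q: False}
  {p: True, q: True, w: True}
  {p: True, q: True, w: False}
  {q: True, w: True, p: False}


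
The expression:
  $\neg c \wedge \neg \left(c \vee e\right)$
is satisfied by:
  {e: False, c: False}


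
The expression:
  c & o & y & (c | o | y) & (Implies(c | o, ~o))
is never true.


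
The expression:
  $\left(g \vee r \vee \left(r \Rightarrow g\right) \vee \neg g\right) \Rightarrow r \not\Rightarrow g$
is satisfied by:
  {r: True, g: False}


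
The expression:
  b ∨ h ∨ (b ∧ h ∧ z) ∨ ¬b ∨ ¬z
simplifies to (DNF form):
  True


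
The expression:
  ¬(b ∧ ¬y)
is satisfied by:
  {y: True, b: False}
  {b: False, y: False}
  {b: True, y: True}


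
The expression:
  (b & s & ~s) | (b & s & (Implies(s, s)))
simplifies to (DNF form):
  b & s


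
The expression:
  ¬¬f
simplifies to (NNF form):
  f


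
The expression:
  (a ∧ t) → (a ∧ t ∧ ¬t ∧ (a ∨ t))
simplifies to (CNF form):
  ¬a ∨ ¬t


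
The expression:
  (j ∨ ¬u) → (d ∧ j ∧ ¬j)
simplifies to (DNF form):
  u ∧ ¬j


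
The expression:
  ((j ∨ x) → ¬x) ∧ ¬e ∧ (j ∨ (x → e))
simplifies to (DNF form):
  ¬e ∧ ¬x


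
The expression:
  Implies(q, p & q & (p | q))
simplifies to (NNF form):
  p | ~q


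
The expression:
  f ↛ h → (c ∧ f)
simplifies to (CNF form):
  c ∨ h ∨ ¬f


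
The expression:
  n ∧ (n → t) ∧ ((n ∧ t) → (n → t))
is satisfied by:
  {t: True, n: True}


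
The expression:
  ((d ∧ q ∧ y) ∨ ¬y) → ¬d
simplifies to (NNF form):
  (y ∧ ¬q) ∨ ¬d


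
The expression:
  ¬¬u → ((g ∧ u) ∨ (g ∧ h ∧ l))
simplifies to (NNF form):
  g ∨ ¬u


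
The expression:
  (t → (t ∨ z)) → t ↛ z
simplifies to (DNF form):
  t ∧ ¬z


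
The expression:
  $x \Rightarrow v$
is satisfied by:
  {v: True, x: False}
  {x: False, v: False}
  {x: True, v: True}


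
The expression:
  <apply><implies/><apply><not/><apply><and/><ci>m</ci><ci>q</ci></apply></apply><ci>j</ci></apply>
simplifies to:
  <apply><or/><ci>j</ci><apply><and/><ci>m</ci><ci>q</ci></apply></apply>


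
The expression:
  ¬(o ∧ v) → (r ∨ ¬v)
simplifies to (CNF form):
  o ∨ r ∨ ¬v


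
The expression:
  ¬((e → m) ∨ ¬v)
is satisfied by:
  {e: True, v: True, m: False}


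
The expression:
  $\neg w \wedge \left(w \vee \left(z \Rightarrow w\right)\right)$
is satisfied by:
  {w: False, z: False}


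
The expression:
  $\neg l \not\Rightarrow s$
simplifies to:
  $\neg l \wedge \neg s$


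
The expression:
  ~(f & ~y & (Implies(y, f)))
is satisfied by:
  {y: True, f: False}
  {f: False, y: False}
  {f: True, y: True}


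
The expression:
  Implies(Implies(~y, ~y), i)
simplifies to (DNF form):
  i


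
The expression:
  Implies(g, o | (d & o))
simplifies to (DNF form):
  o | ~g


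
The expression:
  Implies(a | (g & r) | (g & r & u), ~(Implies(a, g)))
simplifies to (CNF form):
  (~a | ~g) & (~g | ~r)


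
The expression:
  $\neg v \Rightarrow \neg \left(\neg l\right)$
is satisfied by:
  {v: True, l: True}
  {v: True, l: False}
  {l: True, v: False}


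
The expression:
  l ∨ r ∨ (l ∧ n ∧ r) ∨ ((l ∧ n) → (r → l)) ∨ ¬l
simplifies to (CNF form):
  True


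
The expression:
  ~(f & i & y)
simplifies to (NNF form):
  ~f | ~i | ~y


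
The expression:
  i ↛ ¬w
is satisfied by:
  {i: True, w: True}


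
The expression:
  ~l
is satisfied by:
  {l: False}


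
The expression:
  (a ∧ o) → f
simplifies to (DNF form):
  f ∨ ¬a ∨ ¬o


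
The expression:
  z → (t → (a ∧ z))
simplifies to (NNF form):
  a ∨ ¬t ∨ ¬z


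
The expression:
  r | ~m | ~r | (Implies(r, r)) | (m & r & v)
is always true.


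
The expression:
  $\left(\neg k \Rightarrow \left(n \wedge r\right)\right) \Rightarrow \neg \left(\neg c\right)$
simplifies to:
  $c \vee \left(\neg k \wedge \neg n\right) \vee \left(\neg k \wedge \neg r\right)$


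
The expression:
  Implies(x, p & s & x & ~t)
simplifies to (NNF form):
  ~x | (p & s & ~t)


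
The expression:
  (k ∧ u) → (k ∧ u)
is always true.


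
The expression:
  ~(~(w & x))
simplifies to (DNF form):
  w & x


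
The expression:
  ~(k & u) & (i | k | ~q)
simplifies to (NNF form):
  (i & ~k) | (k & ~u) | (~k & ~q)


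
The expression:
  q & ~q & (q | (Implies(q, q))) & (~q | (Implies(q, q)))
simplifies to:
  False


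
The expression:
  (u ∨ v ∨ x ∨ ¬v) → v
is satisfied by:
  {v: True}


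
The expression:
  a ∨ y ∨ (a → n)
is always true.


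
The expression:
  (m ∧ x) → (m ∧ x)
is always true.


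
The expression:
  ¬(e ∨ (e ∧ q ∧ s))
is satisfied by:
  {e: False}


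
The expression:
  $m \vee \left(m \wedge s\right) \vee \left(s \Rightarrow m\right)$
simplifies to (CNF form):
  $m \vee \neg s$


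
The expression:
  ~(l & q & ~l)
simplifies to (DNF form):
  True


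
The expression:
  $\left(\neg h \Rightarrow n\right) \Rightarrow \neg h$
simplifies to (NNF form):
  $\neg h$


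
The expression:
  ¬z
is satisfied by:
  {z: False}


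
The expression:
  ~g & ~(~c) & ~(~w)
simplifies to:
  c & w & ~g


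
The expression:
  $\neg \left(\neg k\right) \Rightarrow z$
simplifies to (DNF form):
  $z \vee \neg k$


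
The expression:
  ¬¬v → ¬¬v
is always true.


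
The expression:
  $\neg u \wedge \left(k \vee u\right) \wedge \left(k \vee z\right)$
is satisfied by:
  {k: True, u: False}


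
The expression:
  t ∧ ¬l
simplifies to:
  t ∧ ¬l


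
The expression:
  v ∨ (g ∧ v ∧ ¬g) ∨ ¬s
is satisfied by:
  {v: True, s: False}
  {s: False, v: False}
  {s: True, v: True}


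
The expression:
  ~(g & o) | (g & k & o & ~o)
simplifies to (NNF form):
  ~g | ~o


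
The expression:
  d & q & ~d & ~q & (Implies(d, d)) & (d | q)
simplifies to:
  False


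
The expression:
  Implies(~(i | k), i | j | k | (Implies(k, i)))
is always true.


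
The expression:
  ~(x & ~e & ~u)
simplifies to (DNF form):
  e | u | ~x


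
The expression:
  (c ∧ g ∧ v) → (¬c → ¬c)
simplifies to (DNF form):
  True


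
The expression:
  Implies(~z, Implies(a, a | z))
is always true.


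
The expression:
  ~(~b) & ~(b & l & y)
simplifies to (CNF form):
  b & (~l | ~y)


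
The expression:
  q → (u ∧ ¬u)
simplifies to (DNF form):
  ¬q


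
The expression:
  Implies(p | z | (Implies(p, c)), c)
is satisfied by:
  {c: True}


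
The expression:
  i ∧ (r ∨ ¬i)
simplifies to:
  i ∧ r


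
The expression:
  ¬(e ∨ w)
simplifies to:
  ¬e ∧ ¬w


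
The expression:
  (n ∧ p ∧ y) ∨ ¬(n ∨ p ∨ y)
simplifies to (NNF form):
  (n ∨ ¬y) ∧ (p ∨ ¬n) ∧ (y ∨ ¬p)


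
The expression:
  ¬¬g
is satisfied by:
  {g: True}


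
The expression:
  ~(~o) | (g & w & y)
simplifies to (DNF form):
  o | (g & w & y)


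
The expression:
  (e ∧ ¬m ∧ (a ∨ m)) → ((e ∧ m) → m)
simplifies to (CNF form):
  True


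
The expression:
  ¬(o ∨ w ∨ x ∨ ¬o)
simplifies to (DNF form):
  False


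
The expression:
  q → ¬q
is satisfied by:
  {q: False}


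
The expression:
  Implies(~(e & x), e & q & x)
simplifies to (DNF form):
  e & x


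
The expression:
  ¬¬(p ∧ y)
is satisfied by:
  {p: True, y: True}


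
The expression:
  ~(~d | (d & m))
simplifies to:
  d & ~m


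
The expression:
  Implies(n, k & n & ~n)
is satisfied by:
  {n: False}


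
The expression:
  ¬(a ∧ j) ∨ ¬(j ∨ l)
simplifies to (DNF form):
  ¬a ∨ ¬j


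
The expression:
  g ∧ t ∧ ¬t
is never true.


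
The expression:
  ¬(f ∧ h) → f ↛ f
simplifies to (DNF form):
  f ∧ h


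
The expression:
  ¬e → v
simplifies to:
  e ∨ v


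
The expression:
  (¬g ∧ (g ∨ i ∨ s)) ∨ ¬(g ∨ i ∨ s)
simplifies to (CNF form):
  ¬g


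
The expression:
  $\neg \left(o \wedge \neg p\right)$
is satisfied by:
  {p: True, o: False}
  {o: False, p: False}
  {o: True, p: True}


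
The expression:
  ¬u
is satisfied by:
  {u: False}


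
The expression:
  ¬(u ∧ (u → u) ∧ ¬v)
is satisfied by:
  {v: True, u: False}
  {u: False, v: False}
  {u: True, v: True}


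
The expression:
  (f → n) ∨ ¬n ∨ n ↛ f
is always true.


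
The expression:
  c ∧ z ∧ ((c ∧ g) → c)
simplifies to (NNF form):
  c ∧ z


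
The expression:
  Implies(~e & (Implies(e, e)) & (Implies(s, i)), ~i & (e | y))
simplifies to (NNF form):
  e | (s & ~i) | (y & ~i)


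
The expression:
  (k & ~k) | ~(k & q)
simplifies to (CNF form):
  ~k | ~q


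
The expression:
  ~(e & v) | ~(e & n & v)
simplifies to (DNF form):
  ~e | ~n | ~v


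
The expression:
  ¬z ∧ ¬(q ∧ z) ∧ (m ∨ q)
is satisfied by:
  {q: True, m: True, z: False}
  {q: True, z: False, m: False}
  {m: True, z: False, q: False}


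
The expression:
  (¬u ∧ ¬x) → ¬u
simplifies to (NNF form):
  True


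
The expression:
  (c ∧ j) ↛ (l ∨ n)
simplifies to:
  c ∧ j ∧ ¬l ∧ ¬n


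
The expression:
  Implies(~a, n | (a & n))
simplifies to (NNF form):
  a | n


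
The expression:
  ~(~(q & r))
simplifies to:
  q & r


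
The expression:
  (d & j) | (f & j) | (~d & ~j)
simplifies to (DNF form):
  (d & j) | (f & ~d) | (~d & ~j)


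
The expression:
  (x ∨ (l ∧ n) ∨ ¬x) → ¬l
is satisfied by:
  {l: False}


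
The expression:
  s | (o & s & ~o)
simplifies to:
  s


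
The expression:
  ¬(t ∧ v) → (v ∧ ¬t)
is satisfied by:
  {v: True}


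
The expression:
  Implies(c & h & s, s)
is always true.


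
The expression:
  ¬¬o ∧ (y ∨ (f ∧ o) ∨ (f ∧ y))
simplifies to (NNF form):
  o ∧ (f ∨ y)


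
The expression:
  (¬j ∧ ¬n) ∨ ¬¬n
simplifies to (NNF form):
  n ∨ ¬j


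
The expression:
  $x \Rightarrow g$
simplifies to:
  $g \vee \neg x$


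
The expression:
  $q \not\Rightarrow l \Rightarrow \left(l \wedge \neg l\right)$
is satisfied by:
  {l: True, q: False}
  {q: False, l: False}
  {q: True, l: True}


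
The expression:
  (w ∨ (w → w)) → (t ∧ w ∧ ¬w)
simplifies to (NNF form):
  False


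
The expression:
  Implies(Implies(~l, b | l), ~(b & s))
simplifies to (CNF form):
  ~b | ~s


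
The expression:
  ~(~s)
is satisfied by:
  {s: True}


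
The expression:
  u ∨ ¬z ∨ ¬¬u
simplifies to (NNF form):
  u ∨ ¬z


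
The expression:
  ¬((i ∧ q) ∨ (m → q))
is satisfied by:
  {m: True, q: False}


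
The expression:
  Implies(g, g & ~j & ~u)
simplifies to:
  ~g | (~j & ~u)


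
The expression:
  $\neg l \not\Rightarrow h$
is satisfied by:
  {h: False, l: False}


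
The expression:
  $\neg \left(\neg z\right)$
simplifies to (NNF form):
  $z$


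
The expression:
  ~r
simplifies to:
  ~r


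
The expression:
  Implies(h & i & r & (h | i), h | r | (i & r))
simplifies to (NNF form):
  True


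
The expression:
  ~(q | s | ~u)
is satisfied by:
  {u: True, q: False, s: False}


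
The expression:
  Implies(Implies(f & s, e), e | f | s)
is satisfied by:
  {e: True, s: True, f: True}
  {e: True, s: True, f: False}
  {e: True, f: True, s: False}
  {e: True, f: False, s: False}
  {s: True, f: True, e: False}
  {s: True, f: False, e: False}
  {f: True, s: False, e: False}


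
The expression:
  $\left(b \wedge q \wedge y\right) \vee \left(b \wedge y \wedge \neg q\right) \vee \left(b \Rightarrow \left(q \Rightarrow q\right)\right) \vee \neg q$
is always true.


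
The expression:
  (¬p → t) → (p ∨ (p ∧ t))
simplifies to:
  p ∨ ¬t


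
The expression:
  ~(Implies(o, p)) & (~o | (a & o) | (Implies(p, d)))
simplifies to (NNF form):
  o & ~p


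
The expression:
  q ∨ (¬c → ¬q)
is always true.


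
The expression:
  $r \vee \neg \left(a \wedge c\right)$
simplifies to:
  $r \vee \neg a \vee \neg c$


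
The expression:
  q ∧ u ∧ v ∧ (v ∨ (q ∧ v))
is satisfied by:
  {u: True, q: True, v: True}


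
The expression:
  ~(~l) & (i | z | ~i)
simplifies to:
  l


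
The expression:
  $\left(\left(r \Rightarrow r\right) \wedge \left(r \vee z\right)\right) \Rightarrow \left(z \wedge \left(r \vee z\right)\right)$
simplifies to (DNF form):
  $z \vee \neg r$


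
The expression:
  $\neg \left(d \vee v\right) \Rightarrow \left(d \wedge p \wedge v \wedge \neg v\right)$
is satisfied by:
  {d: True, v: True}
  {d: True, v: False}
  {v: True, d: False}


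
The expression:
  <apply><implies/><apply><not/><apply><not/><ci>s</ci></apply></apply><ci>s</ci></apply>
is always true.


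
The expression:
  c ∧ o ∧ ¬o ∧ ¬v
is never true.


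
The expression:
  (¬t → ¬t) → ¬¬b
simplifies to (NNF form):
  b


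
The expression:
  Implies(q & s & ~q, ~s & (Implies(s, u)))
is always true.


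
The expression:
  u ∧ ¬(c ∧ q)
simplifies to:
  u ∧ (¬c ∨ ¬q)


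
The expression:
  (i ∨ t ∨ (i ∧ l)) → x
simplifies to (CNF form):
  (x ∨ ¬i) ∧ (x ∨ ¬t)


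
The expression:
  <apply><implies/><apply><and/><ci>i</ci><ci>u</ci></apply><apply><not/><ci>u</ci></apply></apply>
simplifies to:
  <apply><or/><apply><not/><ci>i</ci></apply><apply><not/><ci>u</ci></apply></apply>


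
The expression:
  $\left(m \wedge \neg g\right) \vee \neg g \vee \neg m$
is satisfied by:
  {g: False, m: False}
  {m: True, g: False}
  {g: True, m: False}


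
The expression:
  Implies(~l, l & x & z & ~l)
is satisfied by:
  {l: True}


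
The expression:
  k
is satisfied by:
  {k: True}


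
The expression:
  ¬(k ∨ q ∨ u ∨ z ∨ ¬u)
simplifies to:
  False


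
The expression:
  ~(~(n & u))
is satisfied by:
  {u: True, n: True}


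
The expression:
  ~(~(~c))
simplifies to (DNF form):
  ~c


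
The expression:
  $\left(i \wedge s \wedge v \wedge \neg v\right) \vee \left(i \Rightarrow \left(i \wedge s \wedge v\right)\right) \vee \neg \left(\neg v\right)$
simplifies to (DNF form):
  $v \vee \neg i$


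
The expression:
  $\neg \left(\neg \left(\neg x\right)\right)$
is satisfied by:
  {x: False}


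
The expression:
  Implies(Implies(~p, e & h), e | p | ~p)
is always true.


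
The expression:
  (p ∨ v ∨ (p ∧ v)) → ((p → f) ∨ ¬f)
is always true.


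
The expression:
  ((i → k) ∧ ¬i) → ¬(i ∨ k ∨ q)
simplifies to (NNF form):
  i ∨ (¬k ∧ ¬q)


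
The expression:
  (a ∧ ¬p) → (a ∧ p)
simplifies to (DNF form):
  p ∨ ¬a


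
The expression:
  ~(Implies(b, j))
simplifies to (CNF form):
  b & ~j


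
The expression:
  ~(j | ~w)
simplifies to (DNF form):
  w & ~j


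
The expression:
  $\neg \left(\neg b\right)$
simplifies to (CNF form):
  $b$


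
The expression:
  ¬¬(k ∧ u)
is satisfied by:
  {u: True, k: True}


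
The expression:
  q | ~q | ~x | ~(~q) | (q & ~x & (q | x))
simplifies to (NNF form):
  True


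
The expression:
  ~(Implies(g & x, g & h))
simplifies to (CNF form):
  g & x & ~h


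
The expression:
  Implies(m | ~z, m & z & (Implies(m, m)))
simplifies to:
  z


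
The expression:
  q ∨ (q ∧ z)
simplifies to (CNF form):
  q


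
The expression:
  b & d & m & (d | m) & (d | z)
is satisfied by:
  {m: True, b: True, d: True}


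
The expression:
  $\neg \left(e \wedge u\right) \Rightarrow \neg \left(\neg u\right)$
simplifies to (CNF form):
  $u$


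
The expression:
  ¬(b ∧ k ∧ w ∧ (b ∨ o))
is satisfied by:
  {w: False, k: False, b: False}
  {b: True, w: False, k: False}
  {k: True, w: False, b: False}
  {b: True, k: True, w: False}
  {w: True, b: False, k: False}
  {b: True, w: True, k: False}
  {k: True, w: True, b: False}


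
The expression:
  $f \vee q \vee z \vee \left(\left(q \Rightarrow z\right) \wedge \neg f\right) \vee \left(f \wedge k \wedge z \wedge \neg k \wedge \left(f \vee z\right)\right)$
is always true.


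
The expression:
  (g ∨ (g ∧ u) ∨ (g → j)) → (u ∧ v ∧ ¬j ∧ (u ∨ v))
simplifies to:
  u ∧ v ∧ ¬j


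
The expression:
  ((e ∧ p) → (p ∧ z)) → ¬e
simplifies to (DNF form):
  (p ∧ ¬z) ∨ ¬e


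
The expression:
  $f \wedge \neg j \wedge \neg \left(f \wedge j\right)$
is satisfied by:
  {f: True, j: False}


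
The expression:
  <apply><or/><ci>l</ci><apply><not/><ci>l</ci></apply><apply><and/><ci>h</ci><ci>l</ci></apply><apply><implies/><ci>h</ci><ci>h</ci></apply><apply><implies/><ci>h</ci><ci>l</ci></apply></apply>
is always true.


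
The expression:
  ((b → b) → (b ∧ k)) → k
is always true.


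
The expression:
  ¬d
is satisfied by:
  {d: False}


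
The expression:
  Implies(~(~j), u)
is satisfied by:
  {u: True, j: False}
  {j: False, u: False}
  {j: True, u: True}


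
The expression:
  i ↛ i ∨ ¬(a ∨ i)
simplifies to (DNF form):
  ¬a ∧ ¬i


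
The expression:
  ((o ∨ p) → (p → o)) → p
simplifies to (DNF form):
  p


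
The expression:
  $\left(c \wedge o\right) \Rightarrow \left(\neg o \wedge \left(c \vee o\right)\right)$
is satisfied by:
  {c: False, o: False}
  {o: True, c: False}
  {c: True, o: False}


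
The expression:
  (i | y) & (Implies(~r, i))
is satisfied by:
  {i: True, y: True, r: True}
  {i: True, y: True, r: False}
  {i: True, r: True, y: False}
  {i: True, r: False, y: False}
  {y: True, r: True, i: False}


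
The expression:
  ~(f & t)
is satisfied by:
  {t: False, f: False}
  {f: True, t: False}
  {t: True, f: False}


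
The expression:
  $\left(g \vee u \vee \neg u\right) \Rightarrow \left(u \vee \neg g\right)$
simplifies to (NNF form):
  $u \vee \neg g$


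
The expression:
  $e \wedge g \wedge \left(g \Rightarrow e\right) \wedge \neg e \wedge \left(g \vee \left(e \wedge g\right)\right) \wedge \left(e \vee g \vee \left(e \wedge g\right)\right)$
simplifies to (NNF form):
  $\text{False}$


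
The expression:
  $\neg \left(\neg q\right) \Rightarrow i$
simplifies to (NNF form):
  $i \vee \neg q$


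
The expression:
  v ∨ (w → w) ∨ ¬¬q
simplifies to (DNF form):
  True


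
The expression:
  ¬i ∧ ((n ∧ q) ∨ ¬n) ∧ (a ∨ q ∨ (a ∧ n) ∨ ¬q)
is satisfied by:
  {q: True, i: False, n: False}
  {i: False, n: False, q: False}
  {n: True, q: True, i: False}


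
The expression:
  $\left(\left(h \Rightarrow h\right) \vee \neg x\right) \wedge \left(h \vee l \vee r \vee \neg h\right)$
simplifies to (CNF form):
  $\text{True}$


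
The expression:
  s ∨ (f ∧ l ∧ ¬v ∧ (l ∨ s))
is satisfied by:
  {l: True, s: True, f: True, v: False}
  {l: True, s: True, v: False, f: False}
  {s: True, f: True, v: False, l: False}
  {s: True, v: False, f: False, l: False}
  {s: True, l: True, v: True, f: True}
  {s: True, l: True, v: True, f: False}
  {s: True, v: True, f: True, l: False}
  {s: True, v: True, f: False, l: False}
  {l: True, f: True, v: False, s: False}


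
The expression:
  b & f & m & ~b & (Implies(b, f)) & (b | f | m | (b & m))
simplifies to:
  False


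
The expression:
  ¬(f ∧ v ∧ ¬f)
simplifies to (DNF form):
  True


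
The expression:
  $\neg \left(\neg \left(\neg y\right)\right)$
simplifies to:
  $\neg y$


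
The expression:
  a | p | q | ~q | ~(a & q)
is always true.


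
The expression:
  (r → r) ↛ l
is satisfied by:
  {l: False}


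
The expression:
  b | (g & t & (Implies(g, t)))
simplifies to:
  b | (g & t)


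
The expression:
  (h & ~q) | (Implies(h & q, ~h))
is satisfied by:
  {h: False, q: False}
  {q: True, h: False}
  {h: True, q: False}


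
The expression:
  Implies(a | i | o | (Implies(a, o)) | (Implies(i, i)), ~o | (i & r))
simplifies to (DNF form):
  ~o | (i & r)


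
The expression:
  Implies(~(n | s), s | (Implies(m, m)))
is always true.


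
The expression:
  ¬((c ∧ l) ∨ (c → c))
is never true.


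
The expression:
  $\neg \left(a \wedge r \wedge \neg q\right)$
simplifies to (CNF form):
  $q \vee \neg a \vee \neg r$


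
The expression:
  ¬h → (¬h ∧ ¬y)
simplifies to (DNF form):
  h ∨ ¬y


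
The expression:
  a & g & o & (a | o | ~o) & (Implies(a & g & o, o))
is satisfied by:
  {a: True, g: True, o: True}


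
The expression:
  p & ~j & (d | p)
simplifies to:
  p & ~j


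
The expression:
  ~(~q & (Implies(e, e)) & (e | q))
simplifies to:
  q | ~e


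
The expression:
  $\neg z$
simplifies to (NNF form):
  $\neg z$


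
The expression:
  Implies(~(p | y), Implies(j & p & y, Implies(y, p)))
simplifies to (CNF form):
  True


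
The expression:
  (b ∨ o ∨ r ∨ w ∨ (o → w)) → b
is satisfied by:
  {b: True}


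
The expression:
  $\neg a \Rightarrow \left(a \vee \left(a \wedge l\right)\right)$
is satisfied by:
  {a: True}


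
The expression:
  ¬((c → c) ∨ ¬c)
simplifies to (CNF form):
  False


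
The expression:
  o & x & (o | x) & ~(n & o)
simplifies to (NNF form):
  o & x & ~n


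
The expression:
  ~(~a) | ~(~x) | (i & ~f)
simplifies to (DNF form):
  a | x | (i & ~f)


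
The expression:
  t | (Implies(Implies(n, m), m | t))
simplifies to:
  m | n | t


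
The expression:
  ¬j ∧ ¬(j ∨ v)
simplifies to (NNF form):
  ¬j ∧ ¬v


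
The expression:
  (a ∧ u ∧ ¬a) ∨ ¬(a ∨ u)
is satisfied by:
  {u: False, a: False}


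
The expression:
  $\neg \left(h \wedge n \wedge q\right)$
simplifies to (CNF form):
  $\neg h \vee \neg n \vee \neg q$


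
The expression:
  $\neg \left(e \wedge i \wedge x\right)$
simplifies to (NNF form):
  $\neg e \vee \neg i \vee \neg x$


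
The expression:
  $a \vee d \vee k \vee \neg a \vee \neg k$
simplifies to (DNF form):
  $\text{True}$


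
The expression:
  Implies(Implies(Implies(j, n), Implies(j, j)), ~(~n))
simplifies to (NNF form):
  n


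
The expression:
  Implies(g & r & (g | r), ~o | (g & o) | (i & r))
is always true.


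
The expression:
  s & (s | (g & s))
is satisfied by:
  {s: True}


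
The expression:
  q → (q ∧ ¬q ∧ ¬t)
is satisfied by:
  {q: False}


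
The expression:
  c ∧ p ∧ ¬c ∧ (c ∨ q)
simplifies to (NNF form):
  False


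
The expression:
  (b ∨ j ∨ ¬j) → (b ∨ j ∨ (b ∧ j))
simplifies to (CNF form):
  b ∨ j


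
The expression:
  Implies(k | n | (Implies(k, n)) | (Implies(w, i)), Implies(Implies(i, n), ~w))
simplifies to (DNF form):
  ~w | (i & ~n)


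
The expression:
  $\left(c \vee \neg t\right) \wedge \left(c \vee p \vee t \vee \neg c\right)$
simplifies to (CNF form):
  $c \vee \neg t$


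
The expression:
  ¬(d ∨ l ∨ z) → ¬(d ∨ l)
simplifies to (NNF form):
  True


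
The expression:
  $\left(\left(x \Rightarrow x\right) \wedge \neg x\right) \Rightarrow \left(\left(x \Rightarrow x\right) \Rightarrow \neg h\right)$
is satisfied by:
  {x: True, h: False}
  {h: False, x: False}
  {h: True, x: True}


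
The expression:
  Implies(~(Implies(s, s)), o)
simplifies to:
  True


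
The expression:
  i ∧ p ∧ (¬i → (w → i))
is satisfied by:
  {i: True, p: True}


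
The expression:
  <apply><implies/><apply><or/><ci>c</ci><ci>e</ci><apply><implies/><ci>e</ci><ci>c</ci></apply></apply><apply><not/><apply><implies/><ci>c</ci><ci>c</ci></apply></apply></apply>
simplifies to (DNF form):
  <false/>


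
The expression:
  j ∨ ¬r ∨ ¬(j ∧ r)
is always true.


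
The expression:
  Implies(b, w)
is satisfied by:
  {w: True, b: False}
  {b: False, w: False}
  {b: True, w: True}


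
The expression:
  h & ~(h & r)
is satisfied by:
  {h: True, r: False}


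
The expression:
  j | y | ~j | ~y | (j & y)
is always true.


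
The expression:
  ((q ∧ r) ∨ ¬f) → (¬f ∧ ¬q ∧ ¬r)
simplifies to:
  (f ∧ ¬q) ∨ (f ∧ ¬r) ∨ (¬q ∧ ¬r)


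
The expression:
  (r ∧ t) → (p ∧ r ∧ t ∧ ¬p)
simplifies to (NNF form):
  ¬r ∨ ¬t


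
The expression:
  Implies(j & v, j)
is always true.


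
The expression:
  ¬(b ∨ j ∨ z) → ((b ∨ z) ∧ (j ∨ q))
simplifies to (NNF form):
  b ∨ j ∨ z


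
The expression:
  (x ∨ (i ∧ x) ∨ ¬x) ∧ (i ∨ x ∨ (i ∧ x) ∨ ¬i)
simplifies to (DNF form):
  True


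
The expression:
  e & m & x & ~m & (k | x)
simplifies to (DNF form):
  False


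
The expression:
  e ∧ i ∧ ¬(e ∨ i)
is never true.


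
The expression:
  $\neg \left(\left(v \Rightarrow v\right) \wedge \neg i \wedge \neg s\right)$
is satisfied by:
  {i: True, s: True}
  {i: True, s: False}
  {s: True, i: False}


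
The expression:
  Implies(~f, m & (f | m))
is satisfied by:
  {m: True, f: True}
  {m: True, f: False}
  {f: True, m: False}


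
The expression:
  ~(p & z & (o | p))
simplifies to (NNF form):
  ~p | ~z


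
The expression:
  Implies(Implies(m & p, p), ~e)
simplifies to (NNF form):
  ~e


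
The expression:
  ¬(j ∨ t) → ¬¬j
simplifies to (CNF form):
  j ∨ t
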